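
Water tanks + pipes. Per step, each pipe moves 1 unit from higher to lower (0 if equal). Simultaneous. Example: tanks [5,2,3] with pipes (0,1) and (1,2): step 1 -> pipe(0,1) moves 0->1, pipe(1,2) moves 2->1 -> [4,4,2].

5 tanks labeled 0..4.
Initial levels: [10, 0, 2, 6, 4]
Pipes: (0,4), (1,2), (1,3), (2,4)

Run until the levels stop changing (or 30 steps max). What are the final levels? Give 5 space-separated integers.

Answer: 5 3 6 4 4

Derivation:
Step 1: flows [0->4,2->1,3->1,4->2] -> levels [9 2 2 5 4]
Step 2: flows [0->4,1=2,3->1,4->2] -> levels [8 3 3 4 4]
Step 3: flows [0->4,1=2,3->1,4->2] -> levels [7 4 4 3 4]
Step 4: flows [0->4,1=2,1->3,2=4] -> levels [6 3 4 4 5]
Step 5: flows [0->4,2->1,3->1,4->2] -> levels [5 5 4 3 5]
Step 6: flows [0=4,1->2,1->3,4->2] -> levels [5 3 6 4 4]
Step 7: flows [0->4,2->1,3->1,2->4] -> levels [4 5 4 3 6]
Step 8: flows [4->0,1->2,1->3,4->2] -> levels [5 3 6 4 4]
  -> period-2 cycle: step 8 state = step 6 state; never stabilizes
  -> state at step 30: (30-6) mod 2 = 0, same as step 6 -> [5 3 6 4 4]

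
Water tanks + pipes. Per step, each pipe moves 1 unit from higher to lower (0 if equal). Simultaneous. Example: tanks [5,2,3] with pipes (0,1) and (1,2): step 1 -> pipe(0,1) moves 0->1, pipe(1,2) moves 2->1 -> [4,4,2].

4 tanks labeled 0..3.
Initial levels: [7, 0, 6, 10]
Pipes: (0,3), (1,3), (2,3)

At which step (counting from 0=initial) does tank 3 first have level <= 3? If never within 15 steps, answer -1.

Answer: -1

Derivation:
Step 1: flows [3->0,3->1,3->2] -> levels [8 1 7 7]
Step 2: flows [0->3,3->1,2=3] -> levels [7 2 7 7]
Step 3: flows [0=3,3->1,2=3] -> levels [7 3 7 6]
Step 4: flows [0->3,3->1,2->3] -> levels [6 4 6 7]
Step 5: flows [3->0,3->1,3->2] -> levels [7 5 7 4]
Step 6: flows [0->3,1->3,2->3] -> levels [6 4 6 7]
  -> period-2 cycle (repeats step 4); tank 3 never drops to <=3
Tank 3 never reaches <=3 within 15 steps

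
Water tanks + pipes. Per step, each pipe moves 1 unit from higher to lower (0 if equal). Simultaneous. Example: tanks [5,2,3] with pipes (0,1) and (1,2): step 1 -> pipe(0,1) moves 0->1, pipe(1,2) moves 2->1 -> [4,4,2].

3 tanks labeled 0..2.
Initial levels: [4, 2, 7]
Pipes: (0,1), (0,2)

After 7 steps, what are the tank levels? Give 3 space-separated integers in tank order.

Answer: 5 4 4

Derivation:
Step 1: flows [0->1,2->0] -> levels [4 3 6]
Step 2: flows [0->1,2->0] -> levels [4 4 5]
Step 3: flows [0=1,2->0] -> levels [5 4 4]
Step 4: flows [0->1,0->2] -> levels [3 5 5]
Step 5: flows [1->0,2->0] -> levels [5 4 4]
  -> period-2 cycle: step 5 state = step 3 state
  -> state at step 7: (7-3) mod 2 = 0, same as step 3 -> [5 4 4]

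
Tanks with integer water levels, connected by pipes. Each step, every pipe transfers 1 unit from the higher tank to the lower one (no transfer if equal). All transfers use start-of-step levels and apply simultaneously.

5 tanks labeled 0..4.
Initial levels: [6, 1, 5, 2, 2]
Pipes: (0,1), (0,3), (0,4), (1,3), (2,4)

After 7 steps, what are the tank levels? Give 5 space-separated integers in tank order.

Answer: 2 4 3 3 4

Derivation:
Step 1: flows [0->1,0->3,0->4,3->1,2->4] -> levels [3 3 4 2 4]
Step 2: flows [0=1,0->3,4->0,1->3,2=4] -> levels [3 2 4 4 3]
Step 3: flows [0->1,3->0,0=4,3->1,2->4] -> levels [3 4 3 2 4]
Step 4: flows [1->0,0->3,4->0,1->3,4->2] -> levels [4 2 4 4 2]
Step 5: flows [0->1,0=3,0->4,3->1,2->4] -> levels [2 4 3 3 4]
Step 6: flows [1->0,3->0,4->0,1->3,4->2] -> levels [5 2 4 3 2]
Step 7: flows [0->1,0->3,0->4,3->1,2->4] -> levels [2 4 3 3 4]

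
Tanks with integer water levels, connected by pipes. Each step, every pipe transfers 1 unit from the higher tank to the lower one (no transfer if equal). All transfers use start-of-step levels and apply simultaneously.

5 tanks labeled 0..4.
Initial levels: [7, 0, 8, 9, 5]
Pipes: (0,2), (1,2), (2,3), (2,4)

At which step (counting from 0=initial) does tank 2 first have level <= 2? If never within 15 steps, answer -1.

Step 1: flows [2->0,2->1,3->2,2->4] -> levels [8 1 6 8 6]
Step 2: flows [0->2,2->1,3->2,2=4] -> levels [7 2 7 7 6]
Step 3: flows [0=2,2->1,2=3,2->4] -> levels [7 3 5 7 7]
Step 4: flows [0->2,2->1,3->2,4->2] -> levels [6 4 7 6 6]
Step 5: flows [2->0,2->1,2->3,2->4] -> levels [7 5 3 7 7]
Step 6: flows [0->2,1->2,3->2,4->2] -> levels [6 4 7 6 6]
  -> period-2 cycle (repeats step 4); tank 2 never drops to <=2
Tank 2 never reaches <=2 within 15 steps

Answer: -1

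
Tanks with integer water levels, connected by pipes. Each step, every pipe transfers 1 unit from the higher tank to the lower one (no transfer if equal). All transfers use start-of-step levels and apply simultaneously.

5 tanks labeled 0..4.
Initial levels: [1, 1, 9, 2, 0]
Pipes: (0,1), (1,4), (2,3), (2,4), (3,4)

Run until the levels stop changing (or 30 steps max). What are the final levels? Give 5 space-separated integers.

Answer: 1 3 4 4 1

Derivation:
Step 1: flows [0=1,1->4,2->3,2->4,3->4] -> levels [1 0 7 2 3]
Step 2: flows [0->1,4->1,2->3,2->4,4->3] -> levels [0 2 5 4 2]
Step 3: flows [1->0,1=4,2->3,2->4,3->4] -> levels [1 1 3 4 4]
Step 4: flows [0=1,4->1,3->2,4->2,3=4] -> levels [1 2 5 3 2]
Step 5: flows [1->0,1=4,2->3,2->4,3->4] -> levels [2 1 3 3 4]
Step 6: flows [0->1,4->1,2=3,4->2,4->3] -> levels [1 3 4 4 1]
Step 7: flows [1->0,1->4,2=3,2->4,3->4] -> levels [2 1 3 3 4]
  -> period-2 cycle: step 7 state = step 5 state; never stabilizes
  -> state at step 30: (30-5) mod 2 = 1, same as step 6 -> [1 3 4 4 1]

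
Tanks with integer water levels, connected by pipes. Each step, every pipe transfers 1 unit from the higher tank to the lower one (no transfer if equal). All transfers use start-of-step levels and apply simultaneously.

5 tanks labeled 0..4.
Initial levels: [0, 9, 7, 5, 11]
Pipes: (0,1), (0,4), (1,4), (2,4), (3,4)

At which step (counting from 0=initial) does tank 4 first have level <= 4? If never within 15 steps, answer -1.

Answer: 5

Derivation:
Step 1: flows [1->0,4->0,4->1,4->2,4->3] -> levels [2 9 8 6 7]
Step 2: flows [1->0,4->0,1->4,2->4,4->3] -> levels [4 7 7 7 7]
Step 3: flows [1->0,4->0,1=4,2=4,3=4] -> levels [6 6 7 7 6]
Step 4: flows [0=1,0=4,1=4,2->4,3->4] -> levels [6 6 6 6 8]
Step 5: flows [0=1,4->0,4->1,4->2,4->3] -> levels [7 7 7 7 4]
Tank 4 first reaches <=4 at step 5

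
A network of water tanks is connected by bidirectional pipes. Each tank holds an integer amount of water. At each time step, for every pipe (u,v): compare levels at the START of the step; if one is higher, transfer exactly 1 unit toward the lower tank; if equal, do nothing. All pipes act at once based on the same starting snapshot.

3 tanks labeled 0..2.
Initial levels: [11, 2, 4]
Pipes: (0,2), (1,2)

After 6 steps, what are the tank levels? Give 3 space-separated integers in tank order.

Answer: 6 6 5

Derivation:
Step 1: flows [0->2,2->1] -> levels [10 3 4]
Step 2: flows [0->2,2->1] -> levels [9 4 4]
Step 3: flows [0->2,1=2] -> levels [8 4 5]
Step 4: flows [0->2,2->1] -> levels [7 5 5]
Step 5: flows [0->2,1=2] -> levels [6 5 6]
Step 6: flows [0=2,2->1] -> levels [6 6 5]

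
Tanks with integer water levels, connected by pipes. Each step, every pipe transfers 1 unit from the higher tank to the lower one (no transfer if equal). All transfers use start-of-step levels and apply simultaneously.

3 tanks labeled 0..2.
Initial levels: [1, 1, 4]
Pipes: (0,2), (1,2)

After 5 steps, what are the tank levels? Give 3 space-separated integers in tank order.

Answer: 2 2 2

Derivation:
Step 1: flows [2->0,2->1] -> levels [2 2 2]
Step 2: flows [0=2,1=2] -> levels [2 2 2]
  -> stable; steps 3..5 unchanged -> [2 2 2]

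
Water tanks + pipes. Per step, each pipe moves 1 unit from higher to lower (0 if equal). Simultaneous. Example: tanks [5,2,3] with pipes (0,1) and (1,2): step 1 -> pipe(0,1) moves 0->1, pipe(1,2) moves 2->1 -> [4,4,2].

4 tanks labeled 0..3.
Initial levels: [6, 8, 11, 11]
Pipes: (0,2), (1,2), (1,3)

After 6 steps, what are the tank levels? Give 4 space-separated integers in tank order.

Step 1: flows [2->0,2->1,3->1] -> levels [7 10 9 10]
Step 2: flows [2->0,1->2,1=3] -> levels [8 9 9 10]
Step 3: flows [2->0,1=2,3->1] -> levels [9 10 8 9]
Step 4: flows [0->2,1->2,1->3] -> levels [8 8 10 10]
Step 5: flows [2->0,2->1,3->1] -> levels [9 10 8 9]
  -> period-2 cycle: step 5 state = step 3 state
  -> state at step 6: (6-3) mod 2 = 1, same as step 4 -> [8 8 10 10]

Answer: 8 8 10 10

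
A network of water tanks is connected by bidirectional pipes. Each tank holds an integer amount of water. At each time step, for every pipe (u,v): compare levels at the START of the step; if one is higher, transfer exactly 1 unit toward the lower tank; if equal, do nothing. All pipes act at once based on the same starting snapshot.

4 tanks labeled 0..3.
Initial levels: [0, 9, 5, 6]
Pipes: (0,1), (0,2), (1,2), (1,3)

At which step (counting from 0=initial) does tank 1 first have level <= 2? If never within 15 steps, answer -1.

Step 1: flows [1->0,2->0,1->2,1->3] -> levels [2 6 5 7]
Step 2: flows [1->0,2->0,1->2,3->1] -> levels [4 5 5 6]
Step 3: flows [1->0,2->0,1=2,3->1] -> levels [6 5 4 5]
Step 4: flows [0->1,0->2,1->2,1=3] -> levels [4 5 6 5]
Step 5: flows [1->0,2->0,2->1,1=3] -> levels [6 5 4 5]
  -> period-2 cycle (repeats step 3); tank 1 never drops to <=2
Tank 1 never reaches <=2 within 15 steps

Answer: -1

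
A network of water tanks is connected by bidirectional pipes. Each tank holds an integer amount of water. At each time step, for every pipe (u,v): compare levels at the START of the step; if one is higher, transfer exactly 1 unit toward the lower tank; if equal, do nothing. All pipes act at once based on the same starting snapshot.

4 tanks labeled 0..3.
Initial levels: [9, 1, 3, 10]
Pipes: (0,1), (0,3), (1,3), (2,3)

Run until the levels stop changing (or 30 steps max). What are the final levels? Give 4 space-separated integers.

Step 1: flows [0->1,3->0,3->1,3->2] -> levels [9 3 4 7]
Step 2: flows [0->1,0->3,3->1,3->2] -> levels [7 5 5 6]
Step 3: flows [0->1,0->3,3->1,3->2] -> levels [5 7 6 5]
Step 4: flows [1->0,0=3,1->3,2->3] -> levels [6 5 5 7]
Step 5: flows [0->1,3->0,3->1,3->2] -> levels [6 7 6 4]
Step 6: flows [1->0,0->3,1->3,2->3] -> levels [6 5 5 7]
  -> period-2 cycle: step 6 state = step 4 state; never stabilizes
  -> state at step 30: (30-4) mod 2 = 0, same as step 4 -> [6 5 5 7]

Answer: 6 5 5 7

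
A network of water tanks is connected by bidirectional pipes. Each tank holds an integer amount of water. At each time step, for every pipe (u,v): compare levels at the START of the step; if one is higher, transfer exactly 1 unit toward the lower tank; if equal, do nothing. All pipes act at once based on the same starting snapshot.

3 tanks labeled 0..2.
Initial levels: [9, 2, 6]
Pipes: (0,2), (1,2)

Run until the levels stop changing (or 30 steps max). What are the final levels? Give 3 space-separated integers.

Answer: 6 6 5

Derivation:
Step 1: flows [0->2,2->1] -> levels [8 3 6]
Step 2: flows [0->2,2->1] -> levels [7 4 6]
Step 3: flows [0->2,2->1] -> levels [6 5 6]
Step 4: flows [0=2,2->1] -> levels [6 6 5]
Step 5: flows [0->2,1->2] -> levels [5 5 7]
Step 6: flows [2->0,2->1] -> levels [6 6 5]
  -> period-2 cycle: step 6 state = step 4 state; never stabilizes
  -> state at step 30: (30-4) mod 2 = 0, same as step 4 -> [6 6 5]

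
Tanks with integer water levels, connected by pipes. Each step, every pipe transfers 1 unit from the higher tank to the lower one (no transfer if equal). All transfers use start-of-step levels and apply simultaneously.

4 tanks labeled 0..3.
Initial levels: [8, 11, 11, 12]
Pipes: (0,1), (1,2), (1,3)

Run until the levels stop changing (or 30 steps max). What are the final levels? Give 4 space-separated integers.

Step 1: flows [1->0,1=2,3->1] -> levels [9 11 11 11]
Step 2: flows [1->0,1=2,1=3] -> levels [10 10 11 11]
Step 3: flows [0=1,2->1,3->1] -> levels [10 12 10 10]
Step 4: flows [1->0,1->2,1->3] -> levels [11 9 11 11]
Step 5: flows [0->1,2->1,3->1] -> levels [10 12 10 10]
  -> period-2 cycle: step 5 state = step 3 state; never stabilizes
  -> state at step 30: (30-3) mod 2 = 1, same as step 4 -> [11 9 11 11]

Answer: 11 9 11 11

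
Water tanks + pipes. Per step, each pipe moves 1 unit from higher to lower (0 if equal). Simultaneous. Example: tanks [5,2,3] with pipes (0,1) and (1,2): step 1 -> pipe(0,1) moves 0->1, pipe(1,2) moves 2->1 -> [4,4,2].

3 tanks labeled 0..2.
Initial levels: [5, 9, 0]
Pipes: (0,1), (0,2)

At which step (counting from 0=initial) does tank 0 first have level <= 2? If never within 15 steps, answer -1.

Step 1: flows [1->0,0->2] -> levels [5 8 1]
Step 2: flows [1->0,0->2] -> levels [5 7 2]
Step 3: flows [1->0,0->2] -> levels [5 6 3]
Step 4: flows [1->0,0->2] -> levels [5 5 4]
Step 5: flows [0=1,0->2] -> levels [4 5 5]
Step 6: flows [1->0,2->0] -> levels [6 4 4]
Step 7: flows [0->1,0->2] -> levels [4 5 5]
  -> period-2 cycle (repeats step 5); tank 0 never drops to <=2
Tank 0 never reaches <=2 within 15 steps

Answer: -1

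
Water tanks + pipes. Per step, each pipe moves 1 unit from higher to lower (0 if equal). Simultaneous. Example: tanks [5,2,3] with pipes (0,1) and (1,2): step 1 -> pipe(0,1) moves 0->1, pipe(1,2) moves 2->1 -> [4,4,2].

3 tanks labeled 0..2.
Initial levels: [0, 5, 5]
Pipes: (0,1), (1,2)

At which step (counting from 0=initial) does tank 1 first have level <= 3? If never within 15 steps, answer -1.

Answer: 3

Derivation:
Step 1: flows [1->0,1=2] -> levels [1 4 5]
Step 2: flows [1->0,2->1] -> levels [2 4 4]
Step 3: flows [1->0,1=2] -> levels [3 3 4]
Tank 1 first reaches <=3 at step 3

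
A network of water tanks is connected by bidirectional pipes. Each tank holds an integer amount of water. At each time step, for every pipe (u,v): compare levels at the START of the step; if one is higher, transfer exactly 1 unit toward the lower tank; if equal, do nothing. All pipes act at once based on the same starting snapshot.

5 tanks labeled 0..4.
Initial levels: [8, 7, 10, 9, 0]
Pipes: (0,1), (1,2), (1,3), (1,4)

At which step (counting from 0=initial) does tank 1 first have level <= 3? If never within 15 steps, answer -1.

Answer: -1

Derivation:
Step 1: flows [0->1,2->1,3->1,1->4] -> levels [7 9 9 8 1]
Step 2: flows [1->0,1=2,1->3,1->4] -> levels [8 6 9 9 2]
Step 3: flows [0->1,2->1,3->1,1->4] -> levels [7 8 8 8 3]
Step 4: flows [1->0,1=2,1=3,1->4] -> levels [8 6 8 8 4]
Step 5: flows [0->1,2->1,3->1,1->4] -> levels [7 8 7 7 5]
Step 6: flows [1->0,1->2,1->3,1->4] -> levels [8 4 8 8 6]
Step 7: flows [0->1,2->1,3->1,4->1] -> levels [7 8 7 7 5]
  -> period-2 cycle (repeats step 5); tank 1 never drops to <=3
Tank 1 never reaches <=3 within 15 steps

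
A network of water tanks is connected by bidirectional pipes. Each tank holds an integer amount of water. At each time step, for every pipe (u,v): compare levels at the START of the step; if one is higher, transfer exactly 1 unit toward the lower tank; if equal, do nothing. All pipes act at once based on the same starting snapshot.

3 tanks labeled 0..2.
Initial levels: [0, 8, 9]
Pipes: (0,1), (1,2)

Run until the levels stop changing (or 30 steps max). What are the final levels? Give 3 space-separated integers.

Step 1: flows [1->0,2->1] -> levels [1 8 8]
Step 2: flows [1->0,1=2] -> levels [2 7 8]
Step 3: flows [1->0,2->1] -> levels [3 7 7]
Step 4: flows [1->0,1=2] -> levels [4 6 7]
Step 5: flows [1->0,2->1] -> levels [5 6 6]
Step 6: flows [1->0,1=2] -> levels [6 5 6]
Step 7: flows [0->1,2->1] -> levels [5 7 5]
Step 8: flows [1->0,1->2] -> levels [6 5 6]
  -> period-2 cycle: step 8 state = step 6 state; never stabilizes
  -> state at step 30: (30-6) mod 2 = 0, same as step 6 -> [6 5 6]

Answer: 6 5 6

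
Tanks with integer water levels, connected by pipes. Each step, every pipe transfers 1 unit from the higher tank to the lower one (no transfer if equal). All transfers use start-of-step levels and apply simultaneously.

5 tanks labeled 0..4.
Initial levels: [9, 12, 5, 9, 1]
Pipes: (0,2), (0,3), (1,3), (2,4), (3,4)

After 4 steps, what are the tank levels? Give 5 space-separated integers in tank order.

Answer: 7 8 7 7 7

Derivation:
Step 1: flows [0->2,0=3,1->3,2->4,3->4] -> levels [8 11 5 9 3]
Step 2: flows [0->2,3->0,1->3,2->4,3->4] -> levels [8 10 5 8 5]
Step 3: flows [0->2,0=3,1->3,2=4,3->4] -> levels [7 9 6 8 6]
Step 4: flows [0->2,3->0,1->3,2=4,3->4] -> levels [7 8 7 7 7]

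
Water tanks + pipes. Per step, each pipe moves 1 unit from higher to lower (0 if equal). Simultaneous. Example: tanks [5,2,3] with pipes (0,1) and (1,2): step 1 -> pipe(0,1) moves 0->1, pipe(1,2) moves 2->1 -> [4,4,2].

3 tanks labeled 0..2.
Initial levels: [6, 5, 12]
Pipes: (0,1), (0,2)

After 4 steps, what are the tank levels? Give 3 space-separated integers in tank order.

Answer: 8 7 8

Derivation:
Step 1: flows [0->1,2->0] -> levels [6 6 11]
Step 2: flows [0=1,2->0] -> levels [7 6 10]
Step 3: flows [0->1,2->0] -> levels [7 7 9]
Step 4: flows [0=1,2->0] -> levels [8 7 8]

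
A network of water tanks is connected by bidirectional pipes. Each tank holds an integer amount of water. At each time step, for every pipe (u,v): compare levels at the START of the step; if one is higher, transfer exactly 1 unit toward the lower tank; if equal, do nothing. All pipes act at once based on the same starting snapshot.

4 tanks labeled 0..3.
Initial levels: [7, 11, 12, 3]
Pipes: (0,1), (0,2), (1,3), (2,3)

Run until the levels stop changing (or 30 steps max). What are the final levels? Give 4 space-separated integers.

Step 1: flows [1->0,2->0,1->3,2->3] -> levels [9 9 10 5]
Step 2: flows [0=1,2->0,1->3,2->3] -> levels [10 8 8 7]
Step 3: flows [0->1,0->2,1->3,2->3] -> levels [8 8 8 9]
Step 4: flows [0=1,0=2,3->1,3->2] -> levels [8 9 9 7]
Step 5: flows [1->0,2->0,1->3,2->3] -> levels [10 7 7 9]
Step 6: flows [0->1,0->2,3->1,3->2] -> levels [8 9 9 7]
  -> period-2 cycle: step 6 state = step 4 state; never stabilizes
  -> state at step 30: (30-4) mod 2 = 0, same as step 4 -> [8 9 9 7]

Answer: 8 9 9 7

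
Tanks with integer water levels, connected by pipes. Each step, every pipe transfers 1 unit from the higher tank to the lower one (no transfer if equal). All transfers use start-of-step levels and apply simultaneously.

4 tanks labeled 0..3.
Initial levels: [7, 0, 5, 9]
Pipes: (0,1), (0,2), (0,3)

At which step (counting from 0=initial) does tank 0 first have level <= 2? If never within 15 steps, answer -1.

Step 1: flows [0->1,0->2,3->0] -> levels [6 1 6 8]
Step 2: flows [0->1,0=2,3->0] -> levels [6 2 6 7]
Step 3: flows [0->1,0=2,3->0] -> levels [6 3 6 6]
Step 4: flows [0->1,0=2,0=3] -> levels [5 4 6 6]
Step 5: flows [0->1,2->0,3->0] -> levels [6 5 5 5]
Step 6: flows [0->1,0->2,0->3] -> levels [3 6 6 6]
Step 7: flows [1->0,2->0,3->0] -> levels [6 5 5 5]
  -> period-2 cycle (repeats step 5); tank 0 never drops to <=2
Tank 0 never reaches <=2 within 15 steps

Answer: -1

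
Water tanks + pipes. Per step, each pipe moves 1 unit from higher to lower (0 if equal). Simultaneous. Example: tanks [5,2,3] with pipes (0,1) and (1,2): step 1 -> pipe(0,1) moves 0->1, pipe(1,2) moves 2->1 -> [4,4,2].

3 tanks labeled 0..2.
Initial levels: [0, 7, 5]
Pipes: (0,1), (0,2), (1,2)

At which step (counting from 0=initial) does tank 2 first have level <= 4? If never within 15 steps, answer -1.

Answer: 2

Derivation:
Step 1: flows [1->0,2->0,1->2] -> levels [2 5 5]
Step 2: flows [1->0,2->0,1=2] -> levels [4 4 4]
Tank 2 first reaches <=4 at step 2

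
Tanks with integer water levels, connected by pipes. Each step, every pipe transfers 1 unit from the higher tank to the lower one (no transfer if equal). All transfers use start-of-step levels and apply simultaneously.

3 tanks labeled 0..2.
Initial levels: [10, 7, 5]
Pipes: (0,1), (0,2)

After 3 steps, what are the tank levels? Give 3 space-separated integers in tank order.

Step 1: flows [0->1,0->2] -> levels [8 8 6]
Step 2: flows [0=1,0->2] -> levels [7 8 7]
Step 3: flows [1->0,0=2] -> levels [8 7 7]

Answer: 8 7 7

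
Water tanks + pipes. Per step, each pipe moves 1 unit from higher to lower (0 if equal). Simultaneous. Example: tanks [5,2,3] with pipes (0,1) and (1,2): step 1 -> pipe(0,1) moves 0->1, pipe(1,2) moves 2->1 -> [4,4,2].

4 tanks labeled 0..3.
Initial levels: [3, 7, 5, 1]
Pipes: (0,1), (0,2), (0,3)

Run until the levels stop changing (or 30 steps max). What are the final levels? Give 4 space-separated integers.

Step 1: flows [1->0,2->0,0->3] -> levels [4 6 4 2]
Step 2: flows [1->0,0=2,0->3] -> levels [4 5 4 3]
Step 3: flows [1->0,0=2,0->3] -> levels [4 4 4 4]
Step 4: flows [0=1,0=2,0=3] -> levels [4 4 4 4]
  -> stable (no change)

Answer: 4 4 4 4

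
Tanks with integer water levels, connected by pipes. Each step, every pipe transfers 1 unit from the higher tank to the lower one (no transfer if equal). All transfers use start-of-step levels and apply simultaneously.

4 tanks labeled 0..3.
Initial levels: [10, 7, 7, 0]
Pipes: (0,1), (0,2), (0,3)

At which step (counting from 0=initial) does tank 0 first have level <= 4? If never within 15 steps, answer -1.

Step 1: flows [0->1,0->2,0->3] -> levels [7 8 8 1]
Step 2: flows [1->0,2->0,0->3] -> levels [8 7 7 2]
Step 3: flows [0->1,0->2,0->3] -> levels [5 8 8 3]
Step 4: flows [1->0,2->0,0->3] -> levels [6 7 7 4]
Step 5: flows [1->0,2->0,0->3] -> levels [7 6 6 5]
Step 6: flows [0->1,0->2,0->3] -> levels [4 7 7 6]
Tank 0 first reaches <=4 at step 6

Answer: 6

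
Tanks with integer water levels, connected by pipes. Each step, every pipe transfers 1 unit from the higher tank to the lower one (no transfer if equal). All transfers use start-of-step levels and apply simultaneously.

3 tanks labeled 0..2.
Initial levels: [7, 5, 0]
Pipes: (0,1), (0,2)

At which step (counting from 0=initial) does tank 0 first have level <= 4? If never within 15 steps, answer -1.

Step 1: flows [0->1,0->2] -> levels [5 6 1]
Step 2: flows [1->0,0->2] -> levels [5 5 2]
Step 3: flows [0=1,0->2] -> levels [4 5 3]
Tank 0 first reaches <=4 at step 3

Answer: 3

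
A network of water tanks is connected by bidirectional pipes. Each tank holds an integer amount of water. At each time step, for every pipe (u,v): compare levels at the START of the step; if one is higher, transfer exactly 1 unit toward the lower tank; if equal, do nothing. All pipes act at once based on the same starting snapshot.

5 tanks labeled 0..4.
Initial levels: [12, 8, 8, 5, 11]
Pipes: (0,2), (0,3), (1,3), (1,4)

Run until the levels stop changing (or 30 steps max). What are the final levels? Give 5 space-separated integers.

Step 1: flows [0->2,0->3,1->3,4->1] -> levels [10 8 9 7 10]
Step 2: flows [0->2,0->3,1->3,4->1] -> levels [8 8 10 9 9]
Step 3: flows [2->0,3->0,3->1,4->1] -> levels [10 10 9 7 8]
Step 4: flows [0->2,0->3,1->3,1->4] -> levels [8 8 10 9 9]
  -> period-2 cycle: step 4 state = step 2 state; never stabilizes
  -> state at step 30: (30-2) mod 2 = 0, same as step 2 -> [8 8 10 9 9]

Answer: 8 8 10 9 9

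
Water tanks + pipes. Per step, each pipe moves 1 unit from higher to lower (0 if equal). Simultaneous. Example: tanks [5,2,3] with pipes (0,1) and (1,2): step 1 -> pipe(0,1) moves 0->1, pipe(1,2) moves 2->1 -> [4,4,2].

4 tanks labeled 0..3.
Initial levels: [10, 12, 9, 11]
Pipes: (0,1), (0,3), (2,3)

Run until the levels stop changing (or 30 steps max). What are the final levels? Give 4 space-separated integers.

Answer: 10 12 9 11

Derivation:
Step 1: flows [1->0,3->0,3->2] -> levels [12 11 10 9]
Step 2: flows [0->1,0->3,2->3] -> levels [10 12 9 11]
  -> period-2 cycle: step 2 state = step 0 state; never stabilizes
  -> state at step 30: (30-0) mod 2 = 0, same as step 0 -> [10 12 9 11]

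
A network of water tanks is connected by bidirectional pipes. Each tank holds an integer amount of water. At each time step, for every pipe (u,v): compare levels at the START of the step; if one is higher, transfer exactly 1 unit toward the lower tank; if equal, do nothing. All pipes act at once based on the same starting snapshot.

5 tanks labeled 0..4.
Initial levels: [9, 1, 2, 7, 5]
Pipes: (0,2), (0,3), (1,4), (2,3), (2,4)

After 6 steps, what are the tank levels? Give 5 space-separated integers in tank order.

Step 1: flows [0->2,0->3,4->1,3->2,4->2] -> levels [7 2 5 7 3]
Step 2: flows [0->2,0=3,4->1,3->2,2->4] -> levels [6 3 6 6 3]
Step 3: flows [0=2,0=3,1=4,2=3,2->4] -> levels [6 3 5 6 4]
Step 4: flows [0->2,0=3,4->1,3->2,2->4] -> levels [5 4 6 5 4]
Step 5: flows [2->0,0=3,1=4,2->3,2->4] -> levels [6 4 3 6 5]
Step 6: flows [0->2,0=3,4->1,3->2,4->2] -> levels [5 5 6 5 3]

Answer: 5 5 6 5 3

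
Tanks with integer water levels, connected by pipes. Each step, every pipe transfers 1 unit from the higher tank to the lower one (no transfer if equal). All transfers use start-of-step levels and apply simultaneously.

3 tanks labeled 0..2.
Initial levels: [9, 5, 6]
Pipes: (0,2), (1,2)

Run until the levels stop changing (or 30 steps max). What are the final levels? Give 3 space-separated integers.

Step 1: flows [0->2,2->1] -> levels [8 6 6]
Step 2: flows [0->2,1=2] -> levels [7 6 7]
Step 3: flows [0=2,2->1] -> levels [7 7 6]
Step 4: flows [0->2,1->2] -> levels [6 6 8]
Step 5: flows [2->0,2->1] -> levels [7 7 6]
  -> period-2 cycle: step 5 state = step 3 state; never stabilizes
  -> state at step 30: (30-3) mod 2 = 1, same as step 4 -> [6 6 8]

Answer: 6 6 8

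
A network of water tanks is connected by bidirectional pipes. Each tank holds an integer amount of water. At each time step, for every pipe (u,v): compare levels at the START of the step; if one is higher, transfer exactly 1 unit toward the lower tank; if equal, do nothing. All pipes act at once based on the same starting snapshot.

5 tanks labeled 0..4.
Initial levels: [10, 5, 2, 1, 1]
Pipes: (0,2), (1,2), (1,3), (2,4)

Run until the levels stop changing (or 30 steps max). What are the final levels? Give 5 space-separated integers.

Answer: 4 2 5 4 4

Derivation:
Step 1: flows [0->2,1->2,1->3,2->4] -> levels [9 3 3 2 2]
Step 2: flows [0->2,1=2,1->3,2->4] -> levels [8 2 3 3 3]
Step 3: flows [0->2,2->1,3->1,2=4] -> levels [7 4 3 2 3]
Step 4: flows [0->2,1->2,1->3,2=4] -> levels [6 2 5 3 3]
Step 5: flows [0->2,2->1,3->1,2->4] -> levels [5 4 4 2 4]
Step 6: flows [0->2,1=2,1->3,2=4] -> levels [4 3 5 3 4]
Step 7: flows [2->0,2->1,1=3,2->4] -> levels [5 4 2 3 5]
Step 8: flows [0->2,1->2,1->3,4->2] -> levels [4 2 5 4 4]
Step 9: flows [2->0,2->1,3->1,2->4] -> levels [5 4 2 3 5]
  -> period-2 cycle: step 9 state = step 7 state; never stabilizes
  -> state at step 30: (30-7) mod 2 = 1, same as step 8 -> [4 2 5 4 4]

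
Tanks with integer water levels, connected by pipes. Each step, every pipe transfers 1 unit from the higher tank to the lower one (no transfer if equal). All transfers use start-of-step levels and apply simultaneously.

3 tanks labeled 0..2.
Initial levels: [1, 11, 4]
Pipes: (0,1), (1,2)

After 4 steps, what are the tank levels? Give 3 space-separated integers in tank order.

Answer: 5 5 6

Derivation:
Step 1: flows [1->0,1->2] -> levels [2 9 5]
Step 2: flows [1->0,1->2] -> levels [3 7 6]
Step 3: flows [1->0,1->2] -> levels [4 5 7]
Step 4: flows [1->0,2->1] -> levels [5 5 6]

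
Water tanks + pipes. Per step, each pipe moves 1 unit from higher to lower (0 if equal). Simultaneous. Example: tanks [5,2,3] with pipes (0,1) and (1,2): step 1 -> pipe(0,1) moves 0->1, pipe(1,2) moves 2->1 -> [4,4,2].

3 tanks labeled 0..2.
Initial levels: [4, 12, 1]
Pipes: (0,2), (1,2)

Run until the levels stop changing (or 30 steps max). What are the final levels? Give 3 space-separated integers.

Answer: 5 5 7

Derivation:
Step 1: flows [0->2,1->2] -> levels [3 11 3]
Step 2: flows [0=2,1->2] -> levels [3 10 4]
Step 3: flows [2->0,1->2] -> levels [4 9 4]
Step 4: flows [0=2,1->2] -> levels [4 8 5]
Step 5: flows [2->0,1->2] -> levels [5 7 5]
Step 6: flows [0=2,1->2] -> levels [5 6 6]
Step 7: flows [2->0,1=2] -> levels [6 6 5]
Step 8: flows [0->2,1->2] -> levels [5 5 7]
Step 9: flows [2->0,2->1] -> levels [6 6 5]
  -> period-2 cycle: step 9 state = step 7 state; never stabilizes
  -> state at step 30: (30-7) mod 2 = 1, same as step 8 -> [5 5 7]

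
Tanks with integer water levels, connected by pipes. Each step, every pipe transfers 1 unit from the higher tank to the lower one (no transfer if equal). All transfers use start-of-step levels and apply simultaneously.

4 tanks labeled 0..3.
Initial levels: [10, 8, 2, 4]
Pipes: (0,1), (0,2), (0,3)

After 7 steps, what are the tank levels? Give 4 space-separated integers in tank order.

Answer: 6 6 6 6

Derivation:
Step 1: flows [0->1,0->2,0->3] -> levels [7 9 3 5]
Step 2: flows [1->0,0->2,0->3] -> levels [6 8 4 6]
Step 3: flows [1->0,0->2,0=3] -> levels [6 7 5 6]
Step 4: flows [1->0,0->2,0=3] -> levels [6 6 6 6]
Step 5: flows [0=1,0=2,0=3] -> levels [6 6 6 6]
  -> stable; steps 6..7 unchanged -> [6 6 6 6]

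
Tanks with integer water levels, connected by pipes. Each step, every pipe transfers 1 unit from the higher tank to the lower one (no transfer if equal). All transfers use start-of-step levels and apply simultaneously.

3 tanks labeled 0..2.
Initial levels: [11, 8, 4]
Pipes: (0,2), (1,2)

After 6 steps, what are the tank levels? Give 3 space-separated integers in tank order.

Step 1: flows [0->2,1->2] -> levels [10 7 6]
Step 2: flows [0->2,1->2] -> levels [9 6 8]
Step 3: flows [0->2,2->1] -> levels [8 7 8]
Step 4: flows [0=2,2->1] -> levels [8 8 7]
Step 5: flows [0->2,1->2] -> levels [7 7 9]
Step 6: flows [2->0,2->1] -> levels [8 8 7]

Answer: 8 8 7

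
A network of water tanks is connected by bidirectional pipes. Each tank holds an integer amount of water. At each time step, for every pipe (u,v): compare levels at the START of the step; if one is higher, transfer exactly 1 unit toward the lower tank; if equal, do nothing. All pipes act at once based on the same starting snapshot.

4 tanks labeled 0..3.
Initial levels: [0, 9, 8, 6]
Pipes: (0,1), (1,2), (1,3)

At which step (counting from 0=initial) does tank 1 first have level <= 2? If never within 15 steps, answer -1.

Answer: -1

Derivation:
Step 1: flows [1->0,1->2,1->3] -> levels [1 6 9 7]
Step 2: flows [1->0,2->1,3->1] -> levels [2 7 8 6]
Step 3: flows [1->0,2->1,1->3] -> levels [3 6 7 7]
Step 4: flows [1->0,2->1,3->1] -> levels [4 7 6 6]
Step 5: flows [1->0,1->2,1->3] -> levels [5 4 7 7]
Step 6: flows [0->1,2->1,3->1] -> levels [4 7 6 6]
  -> period-2 cycle (repeats step 4); tank 1 never drops to <=2
Tank 1 never reaches <=2 within 15 steps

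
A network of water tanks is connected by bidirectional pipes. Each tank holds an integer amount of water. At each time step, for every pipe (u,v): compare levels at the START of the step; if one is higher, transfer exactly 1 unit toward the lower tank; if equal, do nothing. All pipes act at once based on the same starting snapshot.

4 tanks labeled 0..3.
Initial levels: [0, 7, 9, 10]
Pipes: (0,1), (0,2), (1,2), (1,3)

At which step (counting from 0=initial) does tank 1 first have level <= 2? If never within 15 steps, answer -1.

Step 1: flows [1->0,2->0,2->1,3->1] -> levels [2 8 7 9]
Step 2: flows [1->0,2->0,1->2,3->1] -> levels [4 7 7 8]
Step 3: flows [1->0,2->0,1=2,3->1] -> levels [6 7 6 7]
Step 4: flows [1->0,0=2,1->2,1=3] -> levels [7 5 7 7]
Step 5: flows [0->1,0=2,2->1,3->1] -> levels [6 8 6 6]
Step 6: flows [1->0,0=2,1->2,1->3] -> levels [7 5 7 7]
  -> period-2 cycle (repeats step 4); tank 1 never drops to <=2
Tank 1 never reaches <=2 within 15 steps

Answer: -1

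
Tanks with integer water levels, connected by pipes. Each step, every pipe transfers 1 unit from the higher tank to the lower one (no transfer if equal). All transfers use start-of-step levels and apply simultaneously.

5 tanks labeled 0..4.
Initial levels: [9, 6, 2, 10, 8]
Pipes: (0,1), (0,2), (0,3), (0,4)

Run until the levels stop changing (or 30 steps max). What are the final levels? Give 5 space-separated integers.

Step 1: flows [0->1,0->2,3->0,0->4] -> levels [7 7 3 9 9]
Step 2: flows [0=1,0->2,3->0,4->0] -> levels [8 7 4 8 8]
Step 3: flows [0->1,0->2,0=3,0=4] -> levels [6 8 5 8 8]
Step 4: flows [1->0,0->2,3->0,4->0] -> levels [8 7 6 7 7]
Step 5: flows [0->1,0->2,0->3,0->4] -> levels [4 8 7 8 8]
Step 6: flows [1->0,2->0,3->0,4->0] -> levels [8 7 6 7 7]
  -> period-2 cycle: step 6 state = step 4 state; never stabilizes
  -> state at step 30: (30-4) mod 2 = 0, same as step 4 -> [8 7 6 7 7]

Answer: 8 7 6 7 7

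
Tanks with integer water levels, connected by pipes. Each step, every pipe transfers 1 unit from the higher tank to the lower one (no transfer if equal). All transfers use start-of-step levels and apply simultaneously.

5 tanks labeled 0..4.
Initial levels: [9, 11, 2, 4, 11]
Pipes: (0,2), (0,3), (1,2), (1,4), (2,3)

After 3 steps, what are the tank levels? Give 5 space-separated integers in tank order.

Step 1: flows [0->2,0->3,1->2,1=4,3->2] -> levels [7 10 5 4 11]
Step 2: flows [0->2,0->3,1->2,4->1,2->3] -> levels [5 10 6 6 10]
Step 3: flows [2->0,3->0,1->2,1=4,2=3] -> levels [7 9 6 5 10]

Answer: 7 9 6 5 10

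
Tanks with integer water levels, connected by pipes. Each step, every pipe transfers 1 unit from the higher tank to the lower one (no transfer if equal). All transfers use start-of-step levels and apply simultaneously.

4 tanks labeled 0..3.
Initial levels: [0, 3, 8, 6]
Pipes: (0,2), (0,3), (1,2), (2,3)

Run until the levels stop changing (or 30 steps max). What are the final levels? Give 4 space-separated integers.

Step 1: flows [2->0,3->0,2->1,2->3] -> levels [2 4 5 6]
Step 2: flows [2->0,3->0,2->1,3->2] -> levels [4 5 4 4]
Step 3: flows [0=2,0=3,1->2,2=3] -> levels [4 4 5 4]
Step 4: flows [2->0,0=3,2->1,2->3] -> levels [5 5 2 5]
Step 5: flows [0->2,0=3,1->2,3->2] -> levels [4 4 5 4]
  -> period-2 cycle: step 5 state = step 3 state; never stabilizes
  -> state at step 30: (30-3) mod 2 = 1, same as step 4 -> [5 5 2 5]

Answer: 5 5 2 5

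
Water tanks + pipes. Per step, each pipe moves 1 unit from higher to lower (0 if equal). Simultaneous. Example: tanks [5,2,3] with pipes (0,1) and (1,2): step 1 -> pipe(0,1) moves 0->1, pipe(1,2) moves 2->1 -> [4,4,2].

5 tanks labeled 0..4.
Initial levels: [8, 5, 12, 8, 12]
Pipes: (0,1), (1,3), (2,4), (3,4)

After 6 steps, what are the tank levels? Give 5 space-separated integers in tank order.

Step 1: flows [0->1,3->1,2=4,4->3] -> levels [7 7 12 8 11]
Step 2: flows [0=1,3->1,2->4,4->3] -> levels [7 8 11 8 11]
Step 3: flows [1->0,1=3,2=4,4->3] -> levels [8 7 11 9 10]
Step 4: flows [0->1,3->1,2->4,4->3] -> levels [7 9 10 9 10]
Step 5: flows [1->0,1=3,2=4,4->3] -> levels [8 8 10 10 9]
Step 6: flows [0=1,3->1,2->4,3->4] -> levels [8 9 9 8 11]

Answer: 8 9 9 8 11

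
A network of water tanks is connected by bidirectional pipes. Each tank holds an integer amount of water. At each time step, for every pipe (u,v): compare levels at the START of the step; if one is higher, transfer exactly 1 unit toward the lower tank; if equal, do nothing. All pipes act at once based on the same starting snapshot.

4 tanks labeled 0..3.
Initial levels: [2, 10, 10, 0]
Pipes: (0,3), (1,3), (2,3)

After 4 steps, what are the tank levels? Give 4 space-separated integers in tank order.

Answer: 4 6 6 6

Derivation:
Step 1: flows [0->3,1->3,2->3] -> levels [1 9 9 3]
Step 2: flows [3->0,1->3,2->3] -> levels [2 8 8 4]
Step 3: flows [3->0,1->3,2->3] -> levels [3 7 7 5]
Step 4: flows [3->0,1->3,2->3] -> levels [4 6 6 6]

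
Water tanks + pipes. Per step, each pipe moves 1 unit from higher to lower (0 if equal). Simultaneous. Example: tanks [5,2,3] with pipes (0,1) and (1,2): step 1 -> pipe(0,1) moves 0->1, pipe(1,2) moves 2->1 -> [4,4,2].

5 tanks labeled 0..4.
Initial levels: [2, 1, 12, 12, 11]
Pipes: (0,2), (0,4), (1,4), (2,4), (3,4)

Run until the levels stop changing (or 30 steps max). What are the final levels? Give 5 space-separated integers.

Answer: 8 8 8 8 6

Derivation:
Step 1: flows [2->0,4->0,4->1,2->4,3->4] -> levels [4 2 10 11 11]
Step 2: flows [2->0,4->0,4->1,4->2,3=4] -> levels [6 3 10 11 8]
Step 3: flows [2->0,4->0,4->1,2->4,3->4] -> levels [8 4 8 10 8]
Step 4: flows [0=2,0=4,4->1,2=4,3->4] -> levels [8 5 8 9 8]
Step 5: flows [0=2,0=4,4->1,2=4,3->4] -> levels [8 6 8 8 8]
Step 6: flows [0=2,0=4,4->1,2=4,3=4] -> levels [8 7 8 8 7]
Step 7: flows [0=2,0->4,1=4,2->4,3->4] -> levels [7 7 7 7 10]
Step 8: flows [0=2,4->0,4->1,4->2,4->3] -> levels [8 8 8 8 6]
Step 9: flows [0=2,0->4,1->4,2->4,3->4] -> levels [7 7 7 7 10]
  -> period-2 cycle: step 9 state = step 7 state; never stabilizes
  -> state at step 30: (30-7) mod 2 = 1, same as step 8 -> [8 8 8 8 6]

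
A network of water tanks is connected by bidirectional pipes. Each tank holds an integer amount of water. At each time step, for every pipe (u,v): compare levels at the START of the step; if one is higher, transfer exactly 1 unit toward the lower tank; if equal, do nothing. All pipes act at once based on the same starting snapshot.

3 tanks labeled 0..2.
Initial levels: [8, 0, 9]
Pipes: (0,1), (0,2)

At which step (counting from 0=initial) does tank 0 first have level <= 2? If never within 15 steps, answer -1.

Step 1: flows [0->1,2->0] -> levels [8 1 8]
Step 2: flows [0->1,0=2] -> levels [7 2 8]
Step 3: flows [0->1,2->0] -> levels [7 3 7]
Step 4: flows [0->1,0=2] -> levels [6 4 7]
Step 5: flows [0->1,2->0] -> levels [6 5 6]
Step 6: flows [0->1,0=2] -> levels [5 6 6]
Step 7: flows [1->0,2->0] -> levels [7 5 5]
Step 8: flows [0->1,0->2] -> levels [5 6 6]
  -> period-2 cycle (repeats step 6); tank 0 never drops to <=2
Tank 0 never reaches <=2 within 15 steps

Answer: -1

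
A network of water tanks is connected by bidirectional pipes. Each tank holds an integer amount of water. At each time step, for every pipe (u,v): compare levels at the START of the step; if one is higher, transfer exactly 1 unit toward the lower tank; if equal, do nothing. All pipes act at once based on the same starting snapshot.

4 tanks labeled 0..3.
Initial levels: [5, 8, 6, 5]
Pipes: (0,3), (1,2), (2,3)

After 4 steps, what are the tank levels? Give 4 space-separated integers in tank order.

Step 1: flows [0=3,1->2,2->3] -> levels [5 7 6 6]
Step 2: flows [3->0,1->2,2=3] -> levels [6 6 7 5]
Step 3: flows [0->3,2->1,2->3] -> levels [5 7 5 7]
Step 4: flows [3->0,1->2,3->2] -> levels [6 6 7 5]

Answer: 6 6 7 5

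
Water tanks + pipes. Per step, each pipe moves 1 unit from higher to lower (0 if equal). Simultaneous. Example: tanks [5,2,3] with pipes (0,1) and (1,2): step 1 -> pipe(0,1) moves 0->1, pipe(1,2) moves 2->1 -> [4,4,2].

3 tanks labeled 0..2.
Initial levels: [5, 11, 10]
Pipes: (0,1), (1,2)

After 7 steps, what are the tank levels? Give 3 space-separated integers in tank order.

Answer: 8 10 8

Derivation:
Step 1: flows [1->0,1->2] -> levels [6 9 11]
Step 2: flows [1->0,2->1] -> levels [7 9 10]
Step 3: flows [1->0,2->1] -> levels [8 9 9]
Step 4: flows [1->0,1=2] -> levels [9 8 9]
Step 5: flows [0->1,2->1] -> levels [8 10 8]
Step 6: flows [1->0,1->2] -> levels [9 8 9]
  -> period-2 cycle: step 6 state = step 4 state
  -> state at step 7: (7-4) mod 2 = 1, same as step 5 -> [8 10 8]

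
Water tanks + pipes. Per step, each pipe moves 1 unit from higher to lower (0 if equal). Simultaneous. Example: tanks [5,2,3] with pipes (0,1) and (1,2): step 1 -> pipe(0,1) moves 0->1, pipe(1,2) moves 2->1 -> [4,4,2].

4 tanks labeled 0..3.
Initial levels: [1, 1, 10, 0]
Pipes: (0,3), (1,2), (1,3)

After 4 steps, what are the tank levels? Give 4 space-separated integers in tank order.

Answer: 1 3 6 2

Derivation:
Step 1: flows [0->3,2->1,1->3] -> levels [0 1 9 2]
Step 2: flows [3->0,2->1,3->1] -> levels [1 3 8 0]
Step 3: flows [0->3,2->1,1->3] -> levels [0 3 7 2]
Step 4: flows [3->0,2->1,1->3] -> levels [1 3 6 2]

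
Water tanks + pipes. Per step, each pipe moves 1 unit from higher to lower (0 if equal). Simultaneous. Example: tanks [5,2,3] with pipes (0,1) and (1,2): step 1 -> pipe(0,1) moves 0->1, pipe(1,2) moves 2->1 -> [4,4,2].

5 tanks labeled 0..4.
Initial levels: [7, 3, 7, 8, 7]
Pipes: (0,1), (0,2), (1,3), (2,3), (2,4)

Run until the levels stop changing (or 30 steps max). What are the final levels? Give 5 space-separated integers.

Step 1: flows [0->1,0=2,3->1,3->2,2=4] -> levels [6 5 8 6 7]
Step 2: flows [0->1,2->0,3->1,2->3,2->4] -> levels [6 7 5 6 8]
Step 3: flows [1->0,0->2,1->3,3->2,4->2] -> levels [6 5 8 6 7]
  -> period-2 cycle: step 3 state = step 1 state; never stabilizes
  -> state at step 30: (30-1) mod 2 = 1, same as step 2 -> [6 7 5 6 8]

Answer: 6 7 5 6 8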